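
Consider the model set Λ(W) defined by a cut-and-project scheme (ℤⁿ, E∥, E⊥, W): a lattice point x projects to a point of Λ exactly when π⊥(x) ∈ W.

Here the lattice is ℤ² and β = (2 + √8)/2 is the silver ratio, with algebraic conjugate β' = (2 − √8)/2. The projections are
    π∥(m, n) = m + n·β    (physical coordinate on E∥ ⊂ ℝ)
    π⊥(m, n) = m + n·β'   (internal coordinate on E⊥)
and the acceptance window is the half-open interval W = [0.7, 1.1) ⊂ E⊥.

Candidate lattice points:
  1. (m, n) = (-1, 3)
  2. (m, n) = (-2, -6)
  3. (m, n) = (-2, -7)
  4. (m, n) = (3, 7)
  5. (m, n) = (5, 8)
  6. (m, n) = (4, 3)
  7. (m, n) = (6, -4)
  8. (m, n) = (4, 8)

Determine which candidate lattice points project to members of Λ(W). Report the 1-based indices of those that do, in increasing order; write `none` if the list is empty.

3

Numerically β ≈ 2.41421 and β' = −1/β ≈ -0.41421.
candidate 1: (m,n)=(-1,3) → π∥ = -1+3·β ≈ 6.24264, π⊥ = -1+3·β' ≈ -2.24264 ∉ [0.7, 1.1) ⇒ out
candidate 2: (m,n)=(-2,-6) → π∥ = -2-6·β ≈ -16.48528, π⊥ = -2-6·β' ≈ 0.48528 ∉ [0.7, 1.1) ⇒ out
candidate 3: (m,n)=(-2,-7) → π∥ = -2-7·β ≈ -18.89949, π⊥ = -2-7·β' ≈ 0.89949 ∈ [0.7, 1.1) ⇒ IN Λ
candidate 4: (m,n)=(3,7) → π∥ = 3+7·β ≈ 19.89949, π⊥ = 3+7·β' ≈ 0.10051 ∉ [0.7, 1.1) ⇒ out
candidate 5: (m,n)=(5,8) → π∥ = 5+8·β ≈ 24.31371, π⊥ = 5+8·β' ≈ 1.68629 ∉ [0.7, 1.1) ⇒ out
candidate 6: (m,n)=(4,3) → π∥ = 4+3·β ≈ 11.24264, π⊥ = 4+3·β' ≈ 2.75736 ∉ [0.7, 1.1) ⇒ out
candidate 7: (m,n)=(6,-4) → π∥ = 6-4·β ≈ -3.65685, π⊥ = 6-4·β' ≈ 7.65685 ∉ [0.7, 1.1) ⇒ out
candidate 8: (m,n)=(4,8) → π∥ = 4+8·β ≈ 23.31371, π⊥ = 4+8·β' ≈ 0.68629 ∉ [0.7, 1.1) ⇒ out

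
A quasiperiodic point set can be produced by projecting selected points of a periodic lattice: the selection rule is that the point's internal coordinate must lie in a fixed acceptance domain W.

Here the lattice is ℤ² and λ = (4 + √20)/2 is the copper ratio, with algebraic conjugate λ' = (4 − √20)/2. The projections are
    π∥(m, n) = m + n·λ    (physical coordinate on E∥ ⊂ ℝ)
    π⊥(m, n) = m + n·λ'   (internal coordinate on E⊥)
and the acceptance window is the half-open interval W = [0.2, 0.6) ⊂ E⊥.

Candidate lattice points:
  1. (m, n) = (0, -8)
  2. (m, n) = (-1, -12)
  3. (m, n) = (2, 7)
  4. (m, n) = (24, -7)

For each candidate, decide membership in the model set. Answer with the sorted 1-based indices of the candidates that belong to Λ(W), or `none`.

λ' = (4−√20)/2 ≈ -0.23607.
[1] lift (0,-8): star map gives 1.88854; window check 0.2 ≤ 1.88854 < 0.6 is false → out
[2] lift (-1,-12): star map gives 1.83282; window check 0.2 ≤ 1.83282 < 0.6 is false → out
[3] lift (2,7): star map gives 0.34752; window check 0.2 ≤ 0.34752 < 0.6 is true → IN Λ
[4] lift (24,-7): star map gives 25.65248; window check 0.2 ≤ 25.65248 < 0.6 is false → out

3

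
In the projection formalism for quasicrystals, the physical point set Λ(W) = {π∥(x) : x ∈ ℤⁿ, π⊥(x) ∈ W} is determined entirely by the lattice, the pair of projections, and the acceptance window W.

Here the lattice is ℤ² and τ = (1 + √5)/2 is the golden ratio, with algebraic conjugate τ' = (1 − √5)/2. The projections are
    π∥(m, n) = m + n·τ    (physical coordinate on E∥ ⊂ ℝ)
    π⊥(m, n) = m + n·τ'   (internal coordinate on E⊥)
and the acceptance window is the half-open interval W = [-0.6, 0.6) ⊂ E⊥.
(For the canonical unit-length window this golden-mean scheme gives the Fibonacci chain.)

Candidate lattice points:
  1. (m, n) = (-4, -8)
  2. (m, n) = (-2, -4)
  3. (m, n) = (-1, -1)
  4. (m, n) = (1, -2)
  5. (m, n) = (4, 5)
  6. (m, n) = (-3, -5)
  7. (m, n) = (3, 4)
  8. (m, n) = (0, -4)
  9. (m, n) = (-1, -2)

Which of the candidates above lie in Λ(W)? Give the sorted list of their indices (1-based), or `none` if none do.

2, 3, 6, 7, 9

Compute τ' = (1−√5)/2 = -0.6180, so π⊥(m,n) = m -0.6180·n.
[1] lift (-4,-8): star map gives 0.9443; window check -0.6 ≤ 0.9443 < 0.6 is false → out
[2] lift (-2,-4): star map gives 0.4721; window check -0.6 ≤ 0.4721 < 0.6 is true → IN Λ
[3] lift (-1,-1): star map gives -0.3820; window check -0.6 ≤ -0.3820 < 0.6 is true → IN Λ
[4] lift (1,-2): star map gives 2.2361; window check -0.6 ≤ 2.2361 < 0.6 is false → out
[5] lift (4,5): star map gives 0.9098; window check -0.6 ≤ 0.9098 < 0.6 is false → out
[6] lift (-3,-5): star map gives 0.0902; window check -0.6 ≤ 0.0902 < 0.6 is true → IN Λ
[7] lift (3,4): star map gives 0.5279; window check -0.6 ≤ 0.5279 < 0.6 is true → IN Λ
[8] lift (0,-4): star map gives 2.4721; window check -0.6 ≤ 2.4721 < 0.6 is false → out
[9] lift (-1,-2): star map gives 0.2361; window check -0.6 ≤ 0.2361 < 0.6 is true → IN Λ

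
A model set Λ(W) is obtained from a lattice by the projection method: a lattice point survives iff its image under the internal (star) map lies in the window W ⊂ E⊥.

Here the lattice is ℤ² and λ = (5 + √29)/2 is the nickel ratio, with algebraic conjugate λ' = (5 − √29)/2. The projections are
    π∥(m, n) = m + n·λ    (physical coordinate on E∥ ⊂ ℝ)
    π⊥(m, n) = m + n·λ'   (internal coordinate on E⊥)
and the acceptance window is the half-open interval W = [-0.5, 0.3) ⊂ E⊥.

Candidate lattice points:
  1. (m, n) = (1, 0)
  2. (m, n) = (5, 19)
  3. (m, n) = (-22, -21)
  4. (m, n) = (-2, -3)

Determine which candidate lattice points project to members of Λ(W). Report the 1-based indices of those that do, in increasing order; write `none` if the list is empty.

λ' = (5−√29)/2 ≈ -0.19258.
#1 (1,0): internal coord 1 + (0)·λ' = +1.00000; +1.00000 ∉ [-0.5, 0.3) → out
#2 (5,19): internal coord 5 + (19)·λ' = +1.34093; +1.34093 ∉ [-0.5, 0.3) → out
#3 (-22,-21): internal coord -22 + (-21)·λ' = -17.95577; -17.95577 ∉ [-0.5, 0.3) → out
#4 (-2,-3): internal coord -2 + (-3)·λ' = -1.42225; -1.42225 ∉ [-0.5, 0.3) → out

none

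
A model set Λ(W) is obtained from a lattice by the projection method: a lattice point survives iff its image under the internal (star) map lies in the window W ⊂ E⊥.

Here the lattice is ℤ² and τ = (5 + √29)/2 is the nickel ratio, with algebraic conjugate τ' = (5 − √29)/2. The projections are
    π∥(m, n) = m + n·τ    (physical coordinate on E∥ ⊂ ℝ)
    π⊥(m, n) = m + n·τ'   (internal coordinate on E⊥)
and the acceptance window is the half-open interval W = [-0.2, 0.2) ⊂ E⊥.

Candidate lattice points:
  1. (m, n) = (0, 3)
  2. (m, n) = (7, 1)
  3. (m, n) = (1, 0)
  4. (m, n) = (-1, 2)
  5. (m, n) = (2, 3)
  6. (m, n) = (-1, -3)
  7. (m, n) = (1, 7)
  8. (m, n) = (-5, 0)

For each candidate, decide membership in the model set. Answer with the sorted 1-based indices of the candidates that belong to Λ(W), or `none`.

none

τ' = (5−√29)/2 ≈ -0.1926.
[1] lift (0,3): star map gives -0.5777; window check -0.2 ≤ -0.5777 < 0.2 is false → out
[2] lift (7,1): star map gives 6.8074; window check -0.2 ≤ 6.8074 < 0.2 is false → out
[3] lift (1,0): star map gives 1.0000; window check -0.2 ≤ 1.0000 < 0.2 is false → out
[4] lift (-1,2): star map gives -1.3852; window check -0.2 ≤ -1.3852 < 0.2 is false → out
[5] lift (2,3): star map gives 1.4223; window check -0.2 ≤ 1.4223 < 0.2 is false → out
[6] lift (-1,-3): star map gives -0.4223; window check -0.2 ≤ -0.4223 < 0.2 is false → out
[7] lift (1,7): star map gives -0.3481; window check -0.2 ≤ -0.3481 < 0.2 is false → out
[8] lift (-5,0): star map gives -5.0000; window check -0.2 ≤ -5.0000 < 0.2 is false → out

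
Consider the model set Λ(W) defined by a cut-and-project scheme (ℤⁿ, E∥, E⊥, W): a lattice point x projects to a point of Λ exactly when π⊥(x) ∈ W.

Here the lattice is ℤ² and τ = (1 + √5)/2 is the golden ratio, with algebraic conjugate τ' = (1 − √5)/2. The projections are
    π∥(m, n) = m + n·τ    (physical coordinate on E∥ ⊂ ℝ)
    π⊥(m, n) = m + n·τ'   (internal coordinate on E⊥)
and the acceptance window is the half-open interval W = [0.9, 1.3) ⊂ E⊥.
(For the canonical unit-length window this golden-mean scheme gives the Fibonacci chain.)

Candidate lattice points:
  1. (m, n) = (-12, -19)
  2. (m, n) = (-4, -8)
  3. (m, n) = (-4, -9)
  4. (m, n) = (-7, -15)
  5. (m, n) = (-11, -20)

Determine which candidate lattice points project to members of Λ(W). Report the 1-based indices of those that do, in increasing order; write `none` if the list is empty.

τ' = (1−√5)/2 ≈ -0.618034.
[1] lift (-12,-19): star map gives -0.257354; window check 0.9 ≤ -0.257354 < 1.3 is false → out
[2] lift (-4,-8): star map gives 0.944272; window check 0.9 ≤ 0.944272 < 1.3 is true → IN Λ
[3] lift (-4,-9): star map gives 1.562306; window check 0.9 ≤ 1.562306 < 1.3 is false → out
[4] lift (-7,-15): star map gives 2.270510; window check 0.9 ≤ 2.270510 < 1.3 is false → out
[5] lift (-11,-20): star map gives 1.360680; window check 0.9 ≤ 1.360680 < 1.3 is false → out

2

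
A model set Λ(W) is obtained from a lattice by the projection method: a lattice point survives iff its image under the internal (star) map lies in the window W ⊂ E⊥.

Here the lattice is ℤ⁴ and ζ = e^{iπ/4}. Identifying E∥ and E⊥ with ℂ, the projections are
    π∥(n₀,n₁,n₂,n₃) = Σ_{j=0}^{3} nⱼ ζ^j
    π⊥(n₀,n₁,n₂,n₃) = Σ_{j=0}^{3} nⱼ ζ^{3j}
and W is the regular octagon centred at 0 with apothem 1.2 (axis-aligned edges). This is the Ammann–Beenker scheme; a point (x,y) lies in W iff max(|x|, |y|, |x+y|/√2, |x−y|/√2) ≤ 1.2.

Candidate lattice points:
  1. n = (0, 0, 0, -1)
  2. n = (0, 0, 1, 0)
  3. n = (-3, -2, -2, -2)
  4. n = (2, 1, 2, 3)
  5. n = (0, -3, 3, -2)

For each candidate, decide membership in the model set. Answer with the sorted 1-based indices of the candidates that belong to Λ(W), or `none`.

With ζ = e^{iπ/4} the internal vectors are ζ^0,ζ^3,ζ^6,ζ^9.
candidate 1: n = (0, 0, 0, -1) → π⊥ ≈ (-0.7071, -0.7071); max(|x|,|y|,|x±y|/√2) = 1.0000 ≤ 1.2 ⇒ ∈ W
candidate 2: n = (0, 0, 1, 0) → π⊥ ≈ (+0.0000, -1.0000); max(|x|,|y|,|x±y|/√2) = 1.0000 ≤ 1.2 ⇒ ∈ W
candidate 3: n = (-3, -2, -2, -2) → π⊥ ≈ (-3.0000, -0.8284); max(|x|,|y|,|x±y|/√2) = 3.0000 > 1.2 ⇒ ∉ W
candidate 4: n = (2, 1, 2, 3) → π⊥ ≈ (+3.4142, +0.8284); max(|x|,|y|,|x±y|/√2) = 3.4142 > 1.2 ⇒ ∉ W
candidate 5: n = (0, -3, 3, -2) → π⊥ ≈ (+0.7071, -6.5355); max(|x|,|y|,|x±y|/√2) = 6.5355 > 1.2 ⇒ ∉ W

1, 2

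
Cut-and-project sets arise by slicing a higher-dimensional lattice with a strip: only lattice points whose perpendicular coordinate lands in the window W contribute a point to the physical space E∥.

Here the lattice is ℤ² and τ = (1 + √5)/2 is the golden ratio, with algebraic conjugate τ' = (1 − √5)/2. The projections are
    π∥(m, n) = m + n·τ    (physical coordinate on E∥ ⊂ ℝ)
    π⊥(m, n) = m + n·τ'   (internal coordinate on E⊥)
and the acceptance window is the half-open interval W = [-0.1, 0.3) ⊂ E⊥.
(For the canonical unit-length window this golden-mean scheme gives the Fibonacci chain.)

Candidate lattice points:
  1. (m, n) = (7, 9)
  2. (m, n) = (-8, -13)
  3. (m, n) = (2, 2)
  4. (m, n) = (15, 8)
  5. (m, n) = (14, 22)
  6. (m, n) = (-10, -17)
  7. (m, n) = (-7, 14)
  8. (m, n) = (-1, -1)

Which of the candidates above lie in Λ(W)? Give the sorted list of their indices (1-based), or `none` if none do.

2

τ' = (1−√5)/2 ≈ -0.618034.
candidate 1: (m,n)=(7,9) → π∥ = 7+9·τ ≈ 21.562306, π⊥ = 7+9·τ' ≈ 1.437694 ∉ [-0.1, 0.3) ⇒ out
candidate 2: (m,n)=(-8,-13) → π∥ = -8-13·τ ≈ -29.034442, π⊥ = -8-13·τ' ≈ 0.034442 ∈ [-0.1, 0.3) ⇒ IN Λ
candidate 3: (m,n)=(2,2) → π∥ = 2+2·τ ≈ 5.236068, π⊥ = 2+2·τ' ≈ 0.763932 ∉ [-0.1, 0.3) ⇒ out
candidate 4: (m,n)=(15,8) → π∥ = 15+8·τ ≈ 27.944272, π⊥ = 15+8·τ' ≈ 10.055728 ∉ [-0.1, 0.3) ⇒ out
candidate 5: (m,n)=(14,22) → π∥ = 14+22·τ ≈ 49.596748, π⊥ = 14+22·τ' ≈ 0.403252 ∉ [-0.1, 0.3) ⇒ out
candidate 6: (m,n)=(-10,-17) → π∥ = -10-17·τ ≈ -37.506578, π⊥ = -10-17·τ' ≈ 0.506578 ∉ [-0.1, 0.3) ⇒ out
candidate 7: (m,n)=(-7,14) → π∥ = -7+14·τ ≈ 15.652476, π⊥ = -7+14·τ' ≈ -15.652476 ∉ [-0.1, 0.3) ⇒ out
candidate 8: (m,n)=(-1,-1) → π∥ = -1-1·τ ≈ -2.618034, π⊥ = -1-1·τ' ≈ -0.381966 ∉ [-0.1, 0.3) ⇒ out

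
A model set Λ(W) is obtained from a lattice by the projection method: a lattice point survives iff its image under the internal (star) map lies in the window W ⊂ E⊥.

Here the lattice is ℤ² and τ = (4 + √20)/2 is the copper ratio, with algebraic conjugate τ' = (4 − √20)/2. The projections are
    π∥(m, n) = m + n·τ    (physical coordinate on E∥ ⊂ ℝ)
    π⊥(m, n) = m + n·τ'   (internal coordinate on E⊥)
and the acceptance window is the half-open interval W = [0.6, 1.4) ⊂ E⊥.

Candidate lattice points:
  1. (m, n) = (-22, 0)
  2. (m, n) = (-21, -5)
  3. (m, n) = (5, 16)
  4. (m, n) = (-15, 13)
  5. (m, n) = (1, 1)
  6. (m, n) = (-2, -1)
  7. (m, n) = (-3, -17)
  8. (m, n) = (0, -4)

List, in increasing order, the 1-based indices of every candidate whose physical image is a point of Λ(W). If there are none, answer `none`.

3, 5, 7, 8

Compute τ' = (4−√20)/2 = -0.23607, so π⊥(m,n) = m -0.23607·n.
candidate 1: (m,n)=(-22,0) → π∥ = -22+0·τ ≈ -22.00000, π⊥ = -22+0·τ' ≈ -22.00000 ∉ [0.6, 1.4) ⇒ out
candidate 2: (m,n)=(-21,-5) → π∥ = -21-5·τ ≈ -42.18034, π⊥ = -21-5·τ' ≈ -19.81966 ∉ [0.6, 1.4) ⇒ out
candidate 3: (m,n)=(5,16) → π∥ = 5+16·τ ≈ 72.77709, π⊥ = 5+16·τ' ≈ 1.22291 ∈ [0.6, 1.4) ⇒ IN Λ
candidate 4: (m,n)=(-15,13) → π∥ = -15+13·τ ≈ 40.06888, π⊥ = -15+13·τ' ≈ -18.06888 ∉ [0.6, 1.4) ⇒ out
candidate 5: (m,n)=(1,1) → π∥ = 1+1·τ ≈ 5.23607, π⊥ = 1+1·τ' ≈ 0.76393 ∈ [0.6, 1.4) ⇒ IN Λ
candidate 6: (m,n)=(-2,-1) → π∥ = -2-1·τ ≈ -6.23607, π⊥ = -2-1·τ' ≈ -1.76393 ∉ [0.6, 1.4) ⇒ out
candidate 7: (m,n)=(-3,-17) → π∥ = -3-17·τ ≈ -75.01316, π⊥ = -3-17·τ' ≈ 1.01316 ∈ [0.6, 1.4) ⇒ IN Λ
candidate 8: (m,n)=(0,-4) → π∥ = 0-4·τ ≈ -16.94427, π⊥ = 0-4·τ' ≈ 0.94427 ∈ [0.6, 1.4) ⇒ IN Λ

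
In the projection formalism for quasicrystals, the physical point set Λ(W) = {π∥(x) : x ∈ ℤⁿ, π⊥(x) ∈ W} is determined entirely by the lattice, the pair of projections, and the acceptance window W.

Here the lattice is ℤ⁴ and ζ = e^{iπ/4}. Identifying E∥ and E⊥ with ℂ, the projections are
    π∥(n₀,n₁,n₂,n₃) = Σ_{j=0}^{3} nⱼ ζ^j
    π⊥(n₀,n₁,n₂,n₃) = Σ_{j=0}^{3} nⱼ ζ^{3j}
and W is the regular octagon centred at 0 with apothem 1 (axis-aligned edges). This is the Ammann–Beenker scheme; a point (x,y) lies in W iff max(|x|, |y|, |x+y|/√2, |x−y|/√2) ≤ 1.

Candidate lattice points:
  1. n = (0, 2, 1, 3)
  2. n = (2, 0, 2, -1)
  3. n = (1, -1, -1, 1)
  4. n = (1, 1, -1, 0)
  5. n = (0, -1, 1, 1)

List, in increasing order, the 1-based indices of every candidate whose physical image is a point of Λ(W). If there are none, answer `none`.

Internal map: ζ^{3j} for j=0..3 gives (1,0), (−√2/2,√2/2), (0,−1), (√2/2,√2/2).
candidate 1: n = (0, 2, 1, 3) → π⊥ ≈ (+0.7071, +2.5355); max(|x|,|y|,|x±y|/√2) = 2.5355 > 1 ⇒ ∉ W
candidate 2: n = (2, 0, 2, -1) → π⊥ ≈ (+1.2929, -2.7071); max(|x|,|y|,|x±y|/√2) = 2.8284 > 1 ⇒ ∉ W
candidate 3: n = (1, -1, -1, 1) → π⊥ ≈ (+2.4142, +1.0000); max(|x|,|y|,|x±y|/√2) = 2.4142 > 1 ⇒ ∉ W
candidate 4: n = (1, 1, -1, 0) → π⊥ ≈ (+0.2929, +1.7071); max(|x|,|y|,|x±y|/√2) = 1.7071 > 1 ⇒ ∉ W
candidate 5: n = (0, -1, 1, 1) → π⊥ ≈ (+1.4142, -1.0000); max(|x|,|y|,|x±y|/√2) = 1.7071 > 1 ⇒ ∉ W

none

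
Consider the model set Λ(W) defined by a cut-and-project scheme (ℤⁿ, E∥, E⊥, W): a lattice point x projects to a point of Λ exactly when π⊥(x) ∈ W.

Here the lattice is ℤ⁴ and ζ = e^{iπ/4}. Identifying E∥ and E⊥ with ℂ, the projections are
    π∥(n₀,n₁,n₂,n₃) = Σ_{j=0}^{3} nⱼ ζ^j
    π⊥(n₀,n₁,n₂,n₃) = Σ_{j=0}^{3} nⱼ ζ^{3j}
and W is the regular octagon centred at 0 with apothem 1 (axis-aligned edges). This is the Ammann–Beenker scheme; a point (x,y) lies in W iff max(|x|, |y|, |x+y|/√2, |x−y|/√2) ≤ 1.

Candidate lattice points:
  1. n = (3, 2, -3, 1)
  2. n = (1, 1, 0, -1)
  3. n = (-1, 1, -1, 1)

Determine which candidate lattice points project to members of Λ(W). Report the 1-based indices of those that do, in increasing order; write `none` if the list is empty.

2

Internal map: ζ^{3j} for j=0..3 gives (1,0), (−√2/2,√2/2), (0,−1), (√2/2,√2/2).
candidate 1: n = (3, 2, -3, 1) → π⊥ ≈ (+2.29289, +5.12132); max(|x|,|y|,|x±y|/√2) = 5.24264 > 1 ⇒ ∉ W
candidate 2: n = (1, 1, 0, -1) → π⊥ ≈ (-0.41421, +0.00000); max(|x|,|y|,|x±y|/√2) = 0.41421 ≤ 1 ⇒ ∈ W
candidate 3: n = (-1, 1, -1, 1) → π⊥ ≈ (-1.00000, +2.41421); max(|x|,|y|,|x±y|/√2) = 2.41421 > 1 ⇒ ∉ W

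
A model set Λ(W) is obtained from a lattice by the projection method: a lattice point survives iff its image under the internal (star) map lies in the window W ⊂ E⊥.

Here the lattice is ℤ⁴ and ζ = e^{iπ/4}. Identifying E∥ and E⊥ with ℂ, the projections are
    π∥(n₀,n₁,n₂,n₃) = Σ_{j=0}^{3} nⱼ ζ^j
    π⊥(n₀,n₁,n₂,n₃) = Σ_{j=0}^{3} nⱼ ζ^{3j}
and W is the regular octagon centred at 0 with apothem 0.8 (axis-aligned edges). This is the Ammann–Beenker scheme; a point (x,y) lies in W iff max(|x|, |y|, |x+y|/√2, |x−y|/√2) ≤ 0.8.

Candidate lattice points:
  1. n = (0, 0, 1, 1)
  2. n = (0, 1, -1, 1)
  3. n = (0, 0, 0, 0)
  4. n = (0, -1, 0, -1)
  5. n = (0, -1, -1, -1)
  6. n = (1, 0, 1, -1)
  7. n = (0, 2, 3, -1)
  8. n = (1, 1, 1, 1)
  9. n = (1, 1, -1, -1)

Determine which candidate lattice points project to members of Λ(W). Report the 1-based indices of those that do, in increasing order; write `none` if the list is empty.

1, 3, 5

Internal map: ζ^{3j} for j=0..3 gives (1,0), (−√2/2,√2/2), (0,−1), (√2/2,√2/2).
#1 (0, 0, 1, 1): internal (0.70711, -0.29289); octagon support 0.70711 vs apothem 0.8 → ∈ W
#2 (0, 1, -1, 1): internal (0.00000, 2.41421); octagon support 2.41421 vs apothem 0.8 → ∉ W
#3 (0, 0, 0, 0): internal (0.00000, 0.00000); octagon support 0.00000 vs apothem 0.8 → ∈ W
#4 (0, -1, 0, -1): internal (0.00000, -1.41421); octagon support 1.41421 vs apothem 0.8 → ∉ W
#5 (0, -1, -1, -1): internal (0.00000, -0.41421); octagon support 0.41421 vs apothem 0.8 → ∈ W
#6 (1, 0, 1, -1): internal (0.29289, -1.70711); octagon support 1.70711 vs apothem 0.8 → ∉ W
#7 (0, 2, 3, -1): internal (-2.12132, -2.29289); octagon support 3.12132 vs apothem 0.8 → ∉ W
#8 (1, 1, 1, 1): internal (1.00000, 0.41421); octagon support 1.00000 vs apothem 0.8 → ∉ W
#9 (1, 1, -1, -1): internal (-0.41421, 1.00000); octagon support 1.00000 vs apothem 0.8 → ∉ W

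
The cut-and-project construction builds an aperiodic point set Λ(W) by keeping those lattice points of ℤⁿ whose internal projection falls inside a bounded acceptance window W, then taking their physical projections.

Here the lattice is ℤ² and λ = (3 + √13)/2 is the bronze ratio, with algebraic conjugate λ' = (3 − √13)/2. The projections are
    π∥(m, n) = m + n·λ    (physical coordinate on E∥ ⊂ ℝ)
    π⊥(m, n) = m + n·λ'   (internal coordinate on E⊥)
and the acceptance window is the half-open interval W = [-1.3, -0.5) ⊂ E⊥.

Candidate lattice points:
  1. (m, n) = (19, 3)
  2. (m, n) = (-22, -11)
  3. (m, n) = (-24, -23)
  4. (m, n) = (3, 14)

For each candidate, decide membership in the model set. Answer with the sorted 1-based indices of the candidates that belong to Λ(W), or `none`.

4

λ' = (3−√13)/2 ≈ -0.3028.
[1] lift (19,3): star map gives 18.0917; window check -1.3 ≤ 18.0917 < -0.5 is false → out
[2] lift (-22,-11): star map gives -18.6695; window check -1.3 ≤ -18.6695 < -0.5 is false → out
[3] lift (-24,-23): star map gives -17.0362; window check -1.3 ≤ -17.0362 < -0.5 is false → out
[4] lift (3,14): star map gives -1.2389; window check -1.3 ≤ -1.2389 < -0.5 is true → IN Λ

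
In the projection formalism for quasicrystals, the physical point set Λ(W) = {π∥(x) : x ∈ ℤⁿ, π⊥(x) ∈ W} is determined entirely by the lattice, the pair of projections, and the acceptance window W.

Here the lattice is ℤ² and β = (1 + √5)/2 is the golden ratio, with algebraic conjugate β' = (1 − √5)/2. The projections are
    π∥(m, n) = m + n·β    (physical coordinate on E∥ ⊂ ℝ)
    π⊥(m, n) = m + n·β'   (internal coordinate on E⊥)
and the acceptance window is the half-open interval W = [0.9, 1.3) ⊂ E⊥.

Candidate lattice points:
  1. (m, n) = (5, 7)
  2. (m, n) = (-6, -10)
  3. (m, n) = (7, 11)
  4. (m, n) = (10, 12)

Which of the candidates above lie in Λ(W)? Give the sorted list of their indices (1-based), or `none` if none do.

none

Compute β' = (1−√5)/2 = -0.61803, so π⊥(m,n) = m -0.61803·n.
#1 (5,7): internal coord 5 + (7)·β' = +0.67376; +0.67376 ∉ [0.9, 1.3) → out
#2 (-6,-10): internal coord -6 + (-10)·β' = +0.18034; +0.18034 ∉ [0.9, 1.3) → out
#3 (7,11): internal coord 7 + (11)·β' = +0.20163; +0.20163 ∉ [0.9, 1.3) → out
#4 (10,12): internal coord 10 + (12)·β' = +2.58359; +2.58359 ∉ [0.9, 1.3) → out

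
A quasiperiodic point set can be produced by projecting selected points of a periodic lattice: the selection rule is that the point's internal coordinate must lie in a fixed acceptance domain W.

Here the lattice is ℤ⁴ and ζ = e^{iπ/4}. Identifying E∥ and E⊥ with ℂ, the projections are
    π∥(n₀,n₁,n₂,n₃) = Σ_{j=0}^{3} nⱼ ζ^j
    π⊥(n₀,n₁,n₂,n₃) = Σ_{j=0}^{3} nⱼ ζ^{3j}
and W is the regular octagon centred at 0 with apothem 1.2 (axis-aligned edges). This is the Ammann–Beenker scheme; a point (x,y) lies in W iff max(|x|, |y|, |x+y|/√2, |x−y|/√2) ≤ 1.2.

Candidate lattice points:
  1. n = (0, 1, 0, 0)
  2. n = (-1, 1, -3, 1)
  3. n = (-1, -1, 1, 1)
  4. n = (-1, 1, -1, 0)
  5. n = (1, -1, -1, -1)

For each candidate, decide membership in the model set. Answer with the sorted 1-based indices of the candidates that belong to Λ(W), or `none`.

Internal map: ζ^{3j} for j=0..3 gives (1,0), (−√2/2,√2/2), (0,−1), (√2/2,√2/2).
candidate 1: n = (0, 1, 0, 0) → π⊥ ≈ (-0.7071, +0.7071); max(|x|,|y|,|x±y|/√2) = 1.0000 ≤ 1.2 ⇒ ∈ W
candidate 2: n = (-1, 1, -3, 1) → π⊥ ≈ (-1.0000, +4.4142); max(|x|,|y|,|x±y|/√2) = 4.4142 > 1.2 ⇒ ∉ W
candidate 3: n = (-1, -1, 1, 1) → π⊥ ≈ (+0.4142, -1.0000); max(|x|,|y|,|x±y|/√2) = 1.0000 ≤ 1.2 ⇒ ∈ W
candidate 4: n = (-1, 1, -1, 0) → π⊥ ≈ (-1.7071, +1.7071); max(|x|,|y|,|x±y|/√2) = 2.4142 > 1.2 ⇒ ∉ W
candidate 5: n = (1, -1, -1, -1) → π⊥ ≈ (+1.0000, -0.4142); max(|x|,|y|,|x±y|/√2) = 1.0000 ≤ 1.2 ⇒ ∈ W

1, 3, 5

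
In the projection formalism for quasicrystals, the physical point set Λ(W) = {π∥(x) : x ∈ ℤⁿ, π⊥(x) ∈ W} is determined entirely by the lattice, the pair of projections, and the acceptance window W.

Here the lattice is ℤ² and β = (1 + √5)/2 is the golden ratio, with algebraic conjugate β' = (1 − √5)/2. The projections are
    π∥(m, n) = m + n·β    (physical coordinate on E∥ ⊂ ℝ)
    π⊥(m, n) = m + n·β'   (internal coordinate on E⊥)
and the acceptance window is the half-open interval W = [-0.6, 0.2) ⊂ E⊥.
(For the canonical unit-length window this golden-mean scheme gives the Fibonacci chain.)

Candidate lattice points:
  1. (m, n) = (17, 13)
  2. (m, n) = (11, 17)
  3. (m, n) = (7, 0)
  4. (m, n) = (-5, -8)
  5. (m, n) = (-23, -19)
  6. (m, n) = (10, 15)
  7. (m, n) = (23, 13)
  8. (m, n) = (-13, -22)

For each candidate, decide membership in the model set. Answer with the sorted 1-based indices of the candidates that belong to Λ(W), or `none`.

Numerically β ≈ 1.61803 and β' = −1/β ≈ -0.61803.
#1 (17,13): internal coord 17 + (13)·β' = +8.96556; +8.96556 ∉ [-0.6, 0.2) → out
#2 (11,17): internal coord 11 + (17)·β' = +0.49342; +0.49342 ∉ [-0.6, 0.2) → out
#3 (7,0): internal coord 7 + (0)·β' = +7.00000; +7.00000 ∉ [-0.6, 0.2) → out
#4 (-5,-8): internal coord -5 + (-8)·β' = -0.05573; -0.05573 ∈ [-0.6, 0.2) → IN Λ
#5 (-23,-19): internal coord -23 + (-19)·β' = -11.25735; -11.25735 ∉ [-0.6, 0.2) → out
#6 (10,15): internal coord 10 + (15)·β' = +0.72949; +0.72949 ∉ [-0.6, 0.2) → out
#7 (23,13): internal coord 23 + (13)·β' = +14.96556; +14.96556 ∉ [-0.6, 0.2) → out
#8 (-13,-22): internal coord -13 + (-22)·β' = +0.59675; +0.59675 ∉ [-0.6, 0.2) → out

4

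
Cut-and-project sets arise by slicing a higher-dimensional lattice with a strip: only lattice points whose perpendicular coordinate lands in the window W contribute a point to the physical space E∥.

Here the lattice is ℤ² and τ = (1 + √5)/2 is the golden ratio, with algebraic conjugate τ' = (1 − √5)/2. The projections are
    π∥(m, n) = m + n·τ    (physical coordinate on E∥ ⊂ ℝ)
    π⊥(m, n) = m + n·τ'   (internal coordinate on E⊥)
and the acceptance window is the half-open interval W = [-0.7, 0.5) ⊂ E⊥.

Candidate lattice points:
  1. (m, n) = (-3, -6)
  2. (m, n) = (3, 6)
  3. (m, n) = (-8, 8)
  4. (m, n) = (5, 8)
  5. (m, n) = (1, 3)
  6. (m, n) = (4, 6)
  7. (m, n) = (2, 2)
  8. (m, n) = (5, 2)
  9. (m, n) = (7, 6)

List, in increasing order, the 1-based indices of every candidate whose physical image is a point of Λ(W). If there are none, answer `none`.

Numerically τ ≈ 1.61803 and τ' = −1/τ ≈ -0.61803.
candidate 1: (m,n)=(-3,-6) → π∥ = -3-6·τ ≈ -12.70820, π⊥ = -3-6·τ' ≈ 0.70820 ∉ [-0.7, 0.5) ⇒ out
candidate 2: (m,n)=(3,6) → π∥ = 3+6·τ ≈ 12.70820, π⊥ = 3+6·τ' ≈ -0.70820 ∉ [-0.7, 0.5) ⇒ out
candidate 3: (m,n)=(-8,8) → π∥ = -8+8·τ ≈ 4.94427, π⊥ = -8+8·τ' ≈ -12.94427 ∉ [-0.7, 0.5) ⇒ out
candidate 4: (m,n)=(5,8) → π∥ = 5+8·τ ≈ 17.94427, π⊥ = 5+8·τ' ≈ 0.05573 ∈ [-0.7, 0.5) ⇒ IN Λ
candidate 5: (m,n)=(1,3) → π∥ = 1+3·τ ≈ 5.85410, π⊥ = 1+3·τ' ≈ -0.85410 ∉ [-0.7, 0.5) ⇒ out
candidate 6: (m,n)=(4,6) → π∥ = 4+6·τ ≈ 13.70820, π⊥ = 4+6·τ' ≈ 0.29180 ∈ [-0.7, 0.5) ⇒ IN Λ
candidate 7: (m,n)=(2,2) → π∥ = 2+2·τ ≈ 5.23607, π⊥ = 2+2·τ' ≈ 0.76393 ∉ [-0.7, 0.5) ⇒ out
candidate 8: (m,n)=(5,2) → π∥ = 5+2·τ ≈ 8.23607, π⊥ = 5+2·τ' ≈ 3.76393 ∉ [-0.7, 0.5) ⇒ out
candidate 9: (m,n)=(7,6) → π∥ = 7+6·τ ≈ 16.70820, π⊥ = 7+6·τ' ≈ 3.29180 ∉ [-0.7, 0.5) ⇒ out

4, 6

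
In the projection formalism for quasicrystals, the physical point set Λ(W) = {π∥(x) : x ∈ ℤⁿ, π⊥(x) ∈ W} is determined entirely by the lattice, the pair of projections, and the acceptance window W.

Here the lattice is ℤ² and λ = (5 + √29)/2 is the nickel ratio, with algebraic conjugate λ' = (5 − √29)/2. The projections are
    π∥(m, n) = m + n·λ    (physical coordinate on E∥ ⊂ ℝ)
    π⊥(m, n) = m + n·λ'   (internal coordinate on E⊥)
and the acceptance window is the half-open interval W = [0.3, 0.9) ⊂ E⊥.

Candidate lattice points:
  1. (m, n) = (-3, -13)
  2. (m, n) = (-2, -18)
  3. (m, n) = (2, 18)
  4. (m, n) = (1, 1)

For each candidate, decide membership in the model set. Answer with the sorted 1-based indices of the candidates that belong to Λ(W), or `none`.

4

Numerically λ ≈ 5.1926 and λ' = −1/λ ≈ -0.1926.
#1 (-3,-13): internal coord -3 + (-13)·λ' = -0.4964; -0.4964 ∉ [0.3, 0.9) → out
#2 (-2,-18): internal coord -2 + (-18)·λ' = +1.4665; +1.4665 ∉ [0.3, 0.9) → out
#3 (2,18): internal coord 2 + (18)·λ' = -1.4665; -1.4665 ∉ [0.3, 0.9) → out
#4 (1,1): internal coord 1 + (1)·λ' = +0.8074; +0.8074 ∈ [0.3, 0.9) → IN Λ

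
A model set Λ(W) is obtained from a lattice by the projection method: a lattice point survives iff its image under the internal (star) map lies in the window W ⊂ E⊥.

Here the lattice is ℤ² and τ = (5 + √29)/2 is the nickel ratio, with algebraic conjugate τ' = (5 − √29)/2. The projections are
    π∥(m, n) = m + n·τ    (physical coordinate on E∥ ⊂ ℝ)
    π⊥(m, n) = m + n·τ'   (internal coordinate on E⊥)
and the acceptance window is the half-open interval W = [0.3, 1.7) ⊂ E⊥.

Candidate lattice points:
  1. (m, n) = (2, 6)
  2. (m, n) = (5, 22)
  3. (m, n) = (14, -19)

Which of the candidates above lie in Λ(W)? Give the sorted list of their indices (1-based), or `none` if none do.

1, 2

Compute τ' = (5−√29)/2 = -0.1926, so π⊥(m,n) = m -0.1926·n.
[1] lift (2,6): star map gives 0.8445; window check 0.3 ≤ 0.8445 < 1.7 is true → IN Λ
[2] lift (5,22): star map gives 0.7632; window check 0.3 ≤ 0.7632 < 1.7 is true → IN Λ
[3] lift (14,-19): star map gives 17.6591; window check 0.3 ≤ 17.6591 < 1.7 is false → out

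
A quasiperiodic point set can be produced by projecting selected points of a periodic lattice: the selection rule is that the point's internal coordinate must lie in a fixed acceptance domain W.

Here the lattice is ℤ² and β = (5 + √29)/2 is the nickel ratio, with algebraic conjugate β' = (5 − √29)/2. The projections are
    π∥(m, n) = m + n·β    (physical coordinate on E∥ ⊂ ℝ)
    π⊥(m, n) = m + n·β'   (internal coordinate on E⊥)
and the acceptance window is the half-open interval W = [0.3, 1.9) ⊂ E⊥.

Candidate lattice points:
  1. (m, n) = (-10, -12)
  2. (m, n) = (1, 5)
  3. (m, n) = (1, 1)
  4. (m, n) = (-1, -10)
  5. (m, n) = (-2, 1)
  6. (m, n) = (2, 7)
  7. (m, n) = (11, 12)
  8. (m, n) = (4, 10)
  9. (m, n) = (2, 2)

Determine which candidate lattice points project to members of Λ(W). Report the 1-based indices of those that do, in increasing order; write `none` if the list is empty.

Numerically β ≈ 5.19258 and β' = −1/β ≈ -0.19258.
candidate 1: (m,n)=(-10,-12) → π∥ = -10-12·β ≈ -72.31099, π⊥ = -10-12·β' ≈ -7.68901 ∉ [0.3, 1.9) ⇒ out
candidate 2: (m,n)=(1,5) → π∥ = 1+5·β ≈ 26.96291, π⊥ = 1+5·β' ≈ 0.03709 ∉ [0.3, 1.9) ⇒ out
candidate 3: (m,n)=(1,1) → π∥ = 1+1·β ≈ 6.19258, π⊥ = 1+1·β' ≈ 0.80742 ∈ [0.3, 1.9) ⇒ IN Λ
candidate 4: (m,n)=(-1,-10) → π∥ = -1-10·β ≈ -52.92582, π⊥ = -1-10·β' ≈ 0.92582 ∈ [0.3, 1.9) ⇒ IN Λ
candidate 5: (m,n)=(-2,1) → π∥ = -2+1·β ≈ 3.19258, π⊥ = -2+1·β' ≈ -2.19258 ∉ [0.3, 1.9) ⇒ out
candidate 6: (m,n)=(2,7) → π∥ = 2+7·β ≈ 38.34808, π⊥ = 2+7·β' ≈ 0.65192 ∈ [0.3, 1.9) ⇒ IN Λ
candidate 7: (m,n)=(11,12) → π∥ = 11+12·β ≈ 73.31099, π⊥ = 11+12·β' ≈ 8.68901 ∉ [0.3, 1.9) ⇒ out
candidate 8: (m,n)=(4,10) → π∥ = 4+10·β ≈ 55.92582, π⊥ = 4+10·β' ≈ 2.07418 ∉ [0.3, 1.9) ⇒ out
candidate 9: (m,n)=(2,2) → π∥ = 2+2·β ≈ 12.38516, π⊥ = 2+2·β' ≈ 1.61484 ∈ [0.3, 1.9) ⇒ IN Λ

3, 4, 6, 9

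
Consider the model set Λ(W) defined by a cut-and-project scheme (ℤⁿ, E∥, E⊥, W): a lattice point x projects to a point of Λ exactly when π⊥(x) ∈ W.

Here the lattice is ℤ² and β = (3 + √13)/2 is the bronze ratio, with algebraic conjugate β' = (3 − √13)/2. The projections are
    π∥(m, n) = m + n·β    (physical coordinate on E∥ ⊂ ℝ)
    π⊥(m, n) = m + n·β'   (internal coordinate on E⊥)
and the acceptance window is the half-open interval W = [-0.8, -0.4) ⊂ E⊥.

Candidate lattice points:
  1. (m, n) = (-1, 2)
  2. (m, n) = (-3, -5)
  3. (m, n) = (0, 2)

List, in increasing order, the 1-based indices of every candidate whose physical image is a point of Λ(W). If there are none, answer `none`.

β' = (3−√13)/2 ≈ -0.3028.
candidate 1: (m,n)=(-1,2) → π∥ = -1+2·β ≈ 5.6056, π⊥ = -1+2·β' ≈ -1.6056 ∉ [-0.8, -0.4) ⇒ out
candidate 2: (m,n)=(-3,-5) → π∥ = -3-5·β ≈ -19.5139, π⊥ = -3-5·β' ≈ -1.4861 ∉ [-0.8, -0.4) ⇒ out
candidate 3: (m,n)=(0,2) → π∥ = 0+2·β ≈ 6.6056, π⊥ = 0+2·β' ≈ -0.6056 ∈ [-0.8, -0.4) ⇒ IN Λ

3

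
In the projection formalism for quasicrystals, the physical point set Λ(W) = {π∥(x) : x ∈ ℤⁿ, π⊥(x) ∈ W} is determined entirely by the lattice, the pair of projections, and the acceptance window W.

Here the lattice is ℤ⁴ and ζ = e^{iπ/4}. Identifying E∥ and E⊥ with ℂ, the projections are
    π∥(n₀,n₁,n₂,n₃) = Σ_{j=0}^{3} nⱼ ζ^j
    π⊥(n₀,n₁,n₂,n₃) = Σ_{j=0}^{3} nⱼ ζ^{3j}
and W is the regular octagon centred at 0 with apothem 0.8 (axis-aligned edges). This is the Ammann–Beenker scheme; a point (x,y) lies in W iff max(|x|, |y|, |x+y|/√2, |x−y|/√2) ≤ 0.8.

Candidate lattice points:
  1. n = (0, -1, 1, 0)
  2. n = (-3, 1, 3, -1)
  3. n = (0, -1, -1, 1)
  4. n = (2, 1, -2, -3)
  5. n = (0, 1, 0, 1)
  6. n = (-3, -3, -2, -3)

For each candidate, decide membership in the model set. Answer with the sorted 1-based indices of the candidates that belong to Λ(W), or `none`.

none

Internal map: ζ^{3j} for j=0..3 gives (1,0), (−√2/2,√2/2), (0,−1), (√2/2,√2/2).
#1 (0, -1, 1, 0): internal (0.70711, -1.70711); octagon support 1.70711 vs apothem 0.8 → ∉ W
#2 (-3, 1, 3, -1): internal (-4.41421, -3.00000); octagon support 5.24264 vs apothem 0.8 → ∉ W
#3 (0, -1, -1, 1): internal (1.41421, 1.00000); octagon support 1.70711 vs apothem 0.8 → ∉ W
#4 (2, 1, -2, -3): internal (-0.82843, 0.58579); octagon support 1.00000 vs apothem 0.8 → ∉ W
#5 (0, 1, 0, 1): internal (0.00000, 1.41421); octagon support 1.41421 vs apothem 0.8 → ∉ W
#6 (-3, -3, -2, -3): internal (-3.00000, -2.24264); octagon support 3.70711 vs apothem 0.8 → ∉ W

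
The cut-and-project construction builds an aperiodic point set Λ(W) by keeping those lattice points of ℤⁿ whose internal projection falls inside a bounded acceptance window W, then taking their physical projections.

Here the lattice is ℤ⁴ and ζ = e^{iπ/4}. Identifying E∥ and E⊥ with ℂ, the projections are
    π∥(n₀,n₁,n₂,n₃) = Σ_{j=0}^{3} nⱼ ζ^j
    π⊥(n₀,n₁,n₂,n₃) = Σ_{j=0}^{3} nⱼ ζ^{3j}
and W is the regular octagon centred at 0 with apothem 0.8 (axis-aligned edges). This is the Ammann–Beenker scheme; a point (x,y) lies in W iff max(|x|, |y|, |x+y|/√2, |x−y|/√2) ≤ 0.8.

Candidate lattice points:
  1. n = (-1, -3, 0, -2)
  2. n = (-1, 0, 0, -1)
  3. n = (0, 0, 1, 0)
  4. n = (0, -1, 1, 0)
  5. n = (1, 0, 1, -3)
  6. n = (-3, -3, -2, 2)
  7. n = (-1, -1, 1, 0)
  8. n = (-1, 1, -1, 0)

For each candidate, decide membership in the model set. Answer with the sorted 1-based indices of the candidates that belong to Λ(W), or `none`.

π⊥(n) = n₀ + n₁ζ³ + n₂ζ⁶ + n₃ζ⁹ where ζ = e^{iπ/4}.
#1 (-1, -3, 0, -2): internal (-0.2929, -3.5355); octagon support 3.5355 vs apothem 0.8 → ∉ W
#2 (-1, 0, 0, -1): internal (-1.7071, -0.7071); octagon support 1.7071 vs apothem 0.8 → ∉ W
#3 (0, 0, 1, 0): internal (0.0000, -1.0000); octagon support 1.0000 vs apothem 0.8 → ∉ W
#4 (0, -1, 1, 0): internal (0.7071, -1.7071); octagon support 1.7071 vs apothem 0.8 → ∉ W
#5 (1, 0, 1, -3): internal (-1.1213, -3.1213); octagon support 3.1213 vs apothem 0.8 → ∉ W
#6 (-3, -3, -2, 2): internal (0.5355, 1.2929); octagon support 1.2929 vs apothem 0.8 → ∉ W
#7 (-1, -1, 1, 0): internal (-0.2929, -1.7071); octagon support 1.7071 vs apothem 0.8 → ∉ W
#8 (-1, 1, -1, 0): internal (-1.7071, 1.7071); octagon support 2.4142 vs apothem 0.8 → ∉ W

none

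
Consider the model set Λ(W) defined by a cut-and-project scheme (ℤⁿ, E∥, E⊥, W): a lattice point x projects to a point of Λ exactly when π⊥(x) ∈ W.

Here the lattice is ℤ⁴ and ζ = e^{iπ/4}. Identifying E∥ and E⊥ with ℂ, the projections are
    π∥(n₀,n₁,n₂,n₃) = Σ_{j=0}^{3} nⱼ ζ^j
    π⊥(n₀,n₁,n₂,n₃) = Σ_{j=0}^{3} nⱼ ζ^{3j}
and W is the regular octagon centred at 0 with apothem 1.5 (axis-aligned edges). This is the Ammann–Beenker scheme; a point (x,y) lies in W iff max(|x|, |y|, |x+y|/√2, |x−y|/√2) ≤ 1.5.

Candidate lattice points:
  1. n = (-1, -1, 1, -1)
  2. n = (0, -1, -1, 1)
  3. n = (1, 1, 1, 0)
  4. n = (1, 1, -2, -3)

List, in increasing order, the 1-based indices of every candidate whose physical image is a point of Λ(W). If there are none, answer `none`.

With ζ = e^{iπ/4} the internal vectors are ζ^0,ζ^3,ζ^6,ζ^9.
#1 (-1, -1, 1, -1): internal (-1.000000, -2.414214); octagon support 2.414214 vs apothem 1.5 → ∉ W
#2 (0, -1, -1, 1): internal (1.414214, 1.000000); octagon support 1.707107 vs apothem 1.5 → ∉ W
#3 (1, 1, 1, 0): internal (0.292893, -0.292893); octagon support 0.414214 vs apothem 1.5 → ∈ W
#4 (1, 1, -2, -3): internal (-1.828427, 0.585786); octagon support 1.828427 vs apothem 1.5 → ∉ W

3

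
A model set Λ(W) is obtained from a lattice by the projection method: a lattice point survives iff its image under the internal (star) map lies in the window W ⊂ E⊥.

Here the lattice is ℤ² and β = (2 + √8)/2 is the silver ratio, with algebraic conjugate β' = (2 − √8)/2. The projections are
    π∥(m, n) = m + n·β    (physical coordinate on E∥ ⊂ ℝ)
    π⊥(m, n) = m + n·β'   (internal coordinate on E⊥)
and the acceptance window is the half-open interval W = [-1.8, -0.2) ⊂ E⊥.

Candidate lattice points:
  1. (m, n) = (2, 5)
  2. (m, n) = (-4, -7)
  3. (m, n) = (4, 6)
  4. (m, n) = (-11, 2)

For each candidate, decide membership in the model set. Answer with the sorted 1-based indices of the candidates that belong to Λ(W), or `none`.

Numerically β ≈ 2.4142 and β' = −1/β ≈ -0.4142.
[1] lift (2,5): star map gives -0.0711; window check -1.8 ≤ -0.0711 < -0.2 is false → out
[2] lift (-4,-7): star map gives -1.1005; window check -1.8 ≤ -1.1005 < -0.2 is true → IN Λ
[3] lift (4,6): star map gives 1.5147; window check -1.8 ≤ 1.5147 < -0.2 is false → out
[4] lift (-11,2): star map gives -11.8284; window check -1.8 ≤ -11.8284 < -0.2 is false → out

2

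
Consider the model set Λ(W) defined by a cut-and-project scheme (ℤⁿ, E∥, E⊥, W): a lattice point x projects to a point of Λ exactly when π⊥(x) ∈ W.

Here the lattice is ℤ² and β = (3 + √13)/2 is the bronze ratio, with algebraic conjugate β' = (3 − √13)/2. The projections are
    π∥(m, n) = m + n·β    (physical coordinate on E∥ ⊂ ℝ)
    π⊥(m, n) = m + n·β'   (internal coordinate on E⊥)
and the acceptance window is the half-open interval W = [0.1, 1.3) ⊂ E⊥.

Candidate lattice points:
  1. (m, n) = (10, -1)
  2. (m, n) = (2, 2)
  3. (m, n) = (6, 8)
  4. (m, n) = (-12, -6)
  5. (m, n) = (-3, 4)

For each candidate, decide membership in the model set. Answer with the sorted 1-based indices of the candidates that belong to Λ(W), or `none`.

Numerically β ≈ 3.3028 and β' = −1/β ≈ -0.3028.
candidate 1: (m,n)=(10,-1) → π∥ = 10-1·β ≈ 6.6972, π⊥ = 10-1·β' ≈ 10.3028 ∉ [0.1, 1.3) ⇒ out
candidate 2: (m,n)=(2,2) → π∥ = 2+2·β ≈ 8.6056, π⊥ = 2+2·β' ≈ 1.3944 ∉ [0.1, 1.3) ⇒ out
candidate 3: (m,n)=(6,8) → π∥ = 6+8·β ≈ 32.4222, π⊥ = 6+8·β' ≈ 3.5778 ∉ [0.1, 1.3) ⇒ out
candidate 4: (m,n)=(-12,-6) → π∥ = -12-6·β ≈ -31.8167, π⊥ = -12-6·β' ≈ -10.1833 ∉ [0.1, 1.3) ⇒ out
candidate 5: (m,n)=(-3,4) → π∥ = -3+4·β ≈ 10.2111, π⊥ = -3+4·β' ≈ -4.2111 ∉ [0.1, 1.3) ⇒ out

none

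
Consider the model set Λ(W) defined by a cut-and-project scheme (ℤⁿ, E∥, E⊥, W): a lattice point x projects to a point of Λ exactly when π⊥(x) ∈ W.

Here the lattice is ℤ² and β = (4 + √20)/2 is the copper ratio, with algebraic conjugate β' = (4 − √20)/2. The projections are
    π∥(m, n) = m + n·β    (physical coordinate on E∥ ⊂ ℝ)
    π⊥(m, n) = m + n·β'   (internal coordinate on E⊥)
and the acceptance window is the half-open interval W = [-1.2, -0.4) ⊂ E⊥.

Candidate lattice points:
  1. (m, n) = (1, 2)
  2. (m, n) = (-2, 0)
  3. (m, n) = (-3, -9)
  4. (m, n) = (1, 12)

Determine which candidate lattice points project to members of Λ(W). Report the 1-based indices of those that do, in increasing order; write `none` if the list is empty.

Numerically β ≈ 4.23607 and β' = −1/β ≈ -0.23607.
[1] lift (1,2): star map gives 0.52786; window check -1.2 ≤ 0.52786 < -0.4 is false → out
[2] lift (-2,0): star map gives -2.00000; window check -1.2 ≤ -2.00000 < -0.4 is false → out
[3] lift (-3,-9): star map gives -0.87539; window check -1.2 ≤ -0.87539 < -0.4 is true → IN Λ
[4] lift (1,12): star map gives -1.83282; window check -1.2 ≤ -1.83282 < -0.4 is false → out

3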